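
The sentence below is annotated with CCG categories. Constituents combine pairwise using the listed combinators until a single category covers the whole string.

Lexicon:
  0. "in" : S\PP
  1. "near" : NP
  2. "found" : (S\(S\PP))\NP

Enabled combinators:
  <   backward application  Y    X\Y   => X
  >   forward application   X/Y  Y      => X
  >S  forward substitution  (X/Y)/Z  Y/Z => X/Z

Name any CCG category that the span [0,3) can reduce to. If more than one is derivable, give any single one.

S

[0,3] S   <
  [0,1] "in" : S\PP
  [1,3] S\(S\PP)   <
    [1,2] "near" : NP
    [2,3] "found" : (S\(S\PP))\NP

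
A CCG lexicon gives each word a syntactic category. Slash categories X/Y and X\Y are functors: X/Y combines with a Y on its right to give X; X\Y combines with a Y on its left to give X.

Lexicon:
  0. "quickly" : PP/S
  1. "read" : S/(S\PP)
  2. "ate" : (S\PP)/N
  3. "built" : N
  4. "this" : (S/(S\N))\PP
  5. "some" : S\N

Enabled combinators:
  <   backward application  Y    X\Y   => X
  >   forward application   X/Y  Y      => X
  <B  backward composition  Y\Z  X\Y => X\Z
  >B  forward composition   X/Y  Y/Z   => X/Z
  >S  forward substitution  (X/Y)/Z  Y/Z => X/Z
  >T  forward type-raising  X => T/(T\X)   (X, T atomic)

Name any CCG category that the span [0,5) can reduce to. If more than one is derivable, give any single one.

[0,6] S   >
  [0,5] S/(S\N)   <
    [0,4] PP   >
      [0,1] "quickly" : PP/S
      [1,4] S   >
        [1,2] "read" : S/(S\PP)
        [2,4] S\PP   >
          [2,3] "ate" : (S\PP)/N
          [3,4] "built" : N
    [4,5] "this" : (S/(S\N))\PP
  [5,6] "some" : S\N

S/(S\N)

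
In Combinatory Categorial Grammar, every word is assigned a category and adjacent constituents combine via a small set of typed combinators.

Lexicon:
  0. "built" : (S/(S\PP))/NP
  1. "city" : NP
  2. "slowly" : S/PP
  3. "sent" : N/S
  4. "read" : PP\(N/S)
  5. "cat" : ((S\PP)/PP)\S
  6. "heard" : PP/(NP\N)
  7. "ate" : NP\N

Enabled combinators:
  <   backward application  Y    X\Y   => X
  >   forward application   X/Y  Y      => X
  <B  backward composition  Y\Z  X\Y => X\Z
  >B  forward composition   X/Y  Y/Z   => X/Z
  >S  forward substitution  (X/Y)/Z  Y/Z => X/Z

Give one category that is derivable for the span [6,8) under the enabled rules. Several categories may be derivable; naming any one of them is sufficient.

PP

[0,8] S   >
  [0,2] S/(S\PP)   >
    [0,1] "built" : (S/(S\PP))/NP
    [1,2] "city" : NP
  [2,8] S\PP   >
    [2,6] (S\PP)/PP   <
      [2,5] S   >
        [2,3] "slowly" : S/PP
        [3,5] PP   <
          [3,4] "sent" : N/S
          [4,5] "read" : PP\(N/S)
      [5,6] "cat" : ((S\PP)/PP)\S
    [6,8] PP   >
      [6,7] "heard" : PP/(NP\N)
      [7,8] "ate" : NP\N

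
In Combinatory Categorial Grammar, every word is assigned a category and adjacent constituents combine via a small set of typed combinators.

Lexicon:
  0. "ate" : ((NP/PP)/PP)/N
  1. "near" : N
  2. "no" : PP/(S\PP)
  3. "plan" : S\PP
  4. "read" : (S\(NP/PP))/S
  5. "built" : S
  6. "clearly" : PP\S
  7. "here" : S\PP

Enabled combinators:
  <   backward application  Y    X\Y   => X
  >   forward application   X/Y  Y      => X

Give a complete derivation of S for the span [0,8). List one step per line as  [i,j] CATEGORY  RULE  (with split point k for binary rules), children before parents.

[0,8] S   <
  [0,4] NP/PP   >
    [0,2] (NP/PP)/PP   >
      [0,1] "ate" : ((NP/PP)/PP)/N
      [1,2] "near" : N
    [2,4] PP   >
      [2,3] "no" : PP/(S\PP)
      [3,4] "plan" : S\PP
  [4,8] S\(NP/PP)   >
    [4,5] "read" : (S\(NP/PP))/S
    [5,8] S   <
      [5,7] PP   <
        [5,6] "built" : S
        [6,7] "clearly" : PP\S
      [7,8] "here" : S\PP

[0,1] ((NP/PP)/PP)/N  lex  "ate"
[1,2] N  lex  "near"
[0,2] (NP/PP)/PP  >  k=1
[2,3] PP/(S\PP)  lex  "no"
[3,4] S\PP  lex  "plan"
[2,4] PP  >  k=3
[0,4] NP/PP  >  k=2
[4,5] (S\(NP/PP))/S  lex  "read"
[5,6] S  lex  "built"
[6,7] PP\S  lex  "clearly"
[5,7] PP  <  k=6
[7,8] S\PP  lex  "here"
[5,8] S  <  k=7
[4,8] S\(NP/PP)  >  k=5
[0,8] S  <  k=4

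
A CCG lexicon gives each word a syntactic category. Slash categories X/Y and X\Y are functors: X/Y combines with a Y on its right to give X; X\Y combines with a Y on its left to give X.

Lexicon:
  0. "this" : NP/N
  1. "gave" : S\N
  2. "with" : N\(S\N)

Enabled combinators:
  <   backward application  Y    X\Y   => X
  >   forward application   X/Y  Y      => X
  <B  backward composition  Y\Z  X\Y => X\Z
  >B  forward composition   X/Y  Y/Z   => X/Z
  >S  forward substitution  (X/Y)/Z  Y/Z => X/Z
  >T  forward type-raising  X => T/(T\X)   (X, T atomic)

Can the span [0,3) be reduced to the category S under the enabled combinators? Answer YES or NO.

NP/N S\N N\(S\N)
CKY chart[0,3] = {N/(N\NP), NP, NP/(NP\NP), NP/(N\N), PP/(PP\NP), S/(S\NP)}; S ∉ chart

NO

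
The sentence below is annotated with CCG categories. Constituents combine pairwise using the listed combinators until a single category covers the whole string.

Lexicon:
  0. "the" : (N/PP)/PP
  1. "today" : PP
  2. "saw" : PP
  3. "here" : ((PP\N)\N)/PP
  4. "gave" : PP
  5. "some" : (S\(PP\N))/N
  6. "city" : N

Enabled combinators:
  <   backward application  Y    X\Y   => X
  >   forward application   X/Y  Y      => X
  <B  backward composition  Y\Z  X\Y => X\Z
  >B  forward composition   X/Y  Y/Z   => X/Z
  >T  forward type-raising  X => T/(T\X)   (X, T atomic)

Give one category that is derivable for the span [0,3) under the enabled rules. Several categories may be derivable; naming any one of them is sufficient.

[0,7] S   <
  [0,3] N   >
    [0,2] N/PP   >
      [0,1] "the" : (N/PP)/PP
      [1,2] "today" : PP
    [2,3] "saw" : PP
  [3,7] S\N   <B
    [3,5] (PP\N)\N   >
      [3,4] "here" : ((PP\N)\N)/PP
      [4,5] "gave" : PP
    [5,7] S\(PP\N)   >
      [5,6] "some" : (S\(PP\N))/N
      [6,7] "city" : N

N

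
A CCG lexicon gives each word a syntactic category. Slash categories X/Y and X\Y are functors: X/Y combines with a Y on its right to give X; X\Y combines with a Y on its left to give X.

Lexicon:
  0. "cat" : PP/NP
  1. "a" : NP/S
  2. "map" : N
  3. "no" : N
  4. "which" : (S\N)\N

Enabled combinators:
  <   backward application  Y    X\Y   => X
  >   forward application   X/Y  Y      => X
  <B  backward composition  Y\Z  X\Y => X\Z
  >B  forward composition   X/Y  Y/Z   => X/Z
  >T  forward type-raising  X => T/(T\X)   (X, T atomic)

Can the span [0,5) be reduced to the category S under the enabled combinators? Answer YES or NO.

PP/NP NP/S N N (S\N)\N
CKY chart[0,5] = {N/(N\PP), NP/(NP\PP), PP, PP/(NP\NP), PP/(PP\PP), PP/(S\S), S/(S\PP)}; S ∉ chart

NO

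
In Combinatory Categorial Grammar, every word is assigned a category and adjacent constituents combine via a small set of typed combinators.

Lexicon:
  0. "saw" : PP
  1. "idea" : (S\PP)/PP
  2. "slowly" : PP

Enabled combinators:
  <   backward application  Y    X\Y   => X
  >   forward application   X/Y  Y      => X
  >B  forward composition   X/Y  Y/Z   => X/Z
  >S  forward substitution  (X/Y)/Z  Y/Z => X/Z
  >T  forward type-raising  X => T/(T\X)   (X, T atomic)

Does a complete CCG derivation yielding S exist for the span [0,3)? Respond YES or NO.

[0,3] S   <
  [0,1] "saw" : PP
  [1,3] S\PP   >
    [1,2] "idea" : (S\PP)/PP
    [2,3] "slowly" : PP

YES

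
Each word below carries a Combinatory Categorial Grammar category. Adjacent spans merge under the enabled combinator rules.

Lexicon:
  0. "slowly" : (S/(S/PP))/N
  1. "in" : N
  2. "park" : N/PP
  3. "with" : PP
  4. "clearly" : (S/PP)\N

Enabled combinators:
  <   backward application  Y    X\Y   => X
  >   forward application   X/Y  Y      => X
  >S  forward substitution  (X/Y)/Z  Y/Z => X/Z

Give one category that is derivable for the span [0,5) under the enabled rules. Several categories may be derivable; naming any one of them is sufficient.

S

[0,5] S   >
  [0,2] S/(S/PP)   >
    [0,1] "slowly" : (S/(S/PP))/N
    [1,2] "in" : N
  [2,5] S/PP   <
    [2,4] N   >
      [2,3] "park" : N/PP
      [3,4] "with" : PP
    [4,5] "clearly" : (S/PP)\N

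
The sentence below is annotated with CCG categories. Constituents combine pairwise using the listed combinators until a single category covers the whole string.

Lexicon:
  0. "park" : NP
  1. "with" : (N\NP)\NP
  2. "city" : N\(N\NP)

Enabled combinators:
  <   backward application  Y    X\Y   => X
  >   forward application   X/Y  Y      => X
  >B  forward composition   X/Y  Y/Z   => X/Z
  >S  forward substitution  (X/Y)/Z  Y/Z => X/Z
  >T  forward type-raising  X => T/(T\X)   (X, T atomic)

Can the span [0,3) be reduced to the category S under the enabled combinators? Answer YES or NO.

NP (N\NP)\NP N\(N\NP)
CKY chart[0,3] = {N, N/(N\N), NP/(NP\N), PP/(PP\N), S/(S\N)}; S ∉ chart

NO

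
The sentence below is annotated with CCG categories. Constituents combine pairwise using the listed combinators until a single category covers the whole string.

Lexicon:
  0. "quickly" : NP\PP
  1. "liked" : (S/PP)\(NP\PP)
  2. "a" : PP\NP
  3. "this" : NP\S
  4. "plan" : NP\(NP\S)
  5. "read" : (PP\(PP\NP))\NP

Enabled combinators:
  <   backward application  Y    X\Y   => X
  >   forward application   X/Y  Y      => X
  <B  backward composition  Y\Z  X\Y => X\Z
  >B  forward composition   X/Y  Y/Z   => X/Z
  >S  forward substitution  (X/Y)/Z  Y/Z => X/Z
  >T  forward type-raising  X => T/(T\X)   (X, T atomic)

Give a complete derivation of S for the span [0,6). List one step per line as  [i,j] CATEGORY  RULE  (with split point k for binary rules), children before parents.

[0,1] NP\PP  lex  "quickly"
[1,2] (S/PP)\(NP\PP)  lex  "liked"
[0,2] S/PP  <  k=1
[2,3] PP\NP  lex  "a"
[3,4] NP\S  lex  "this"
[4,5] NP\(NP\S)  lex  "plan"
[3,5] NP  <  k=4
[5,6] (PP\(PP\NP))\NP  lex  "read"
[3,6] PP\(PP\NP)  <  k=5
[2,6] PP  <  k=3
[0,6] S  >  k=2

[0,6] S   >
  [0,2] S/PP   <
    [0,1] "quickly" : NP\PP
    [1,2] "liked" : (S/PP)\(NP\PP)
  [2,6] PP   <
    [2,3] "a" : PP\NP
    [3,6] PP\(PP\NP)   <
      [3,5] NP   <
        [3,4] "this" : NP\S
        [4,5] "plan" : NP\(NP\S)
      [5,6] "read" : (PP\(PP\NP))\NP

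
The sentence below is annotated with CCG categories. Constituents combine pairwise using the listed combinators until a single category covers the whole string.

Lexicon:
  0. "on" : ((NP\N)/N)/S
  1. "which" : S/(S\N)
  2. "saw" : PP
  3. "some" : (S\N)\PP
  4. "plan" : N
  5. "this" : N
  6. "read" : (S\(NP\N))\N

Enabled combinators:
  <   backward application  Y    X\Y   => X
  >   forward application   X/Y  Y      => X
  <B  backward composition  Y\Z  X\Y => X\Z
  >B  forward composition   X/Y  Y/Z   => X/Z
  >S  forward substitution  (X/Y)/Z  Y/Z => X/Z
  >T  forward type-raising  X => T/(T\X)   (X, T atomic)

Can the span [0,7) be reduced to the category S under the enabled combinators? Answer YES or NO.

YES

[0,7] S   <
  [0,5] NP\N   >
    [0,4] (NP\N)/N   >
      [0,1] "on" : ((NP\N)/N)/S
      [1,4] S   >
        [1,2] "which" : S/(S\N)
        [2,4] S\N   <
          [2,3] "saw" : PP
          [3,4] "some" : (S\N)\PP
    [4,5] "plan" : N
  [5,7] S\(NP\N)   <
    [5,6] "this" : N
    [6,7] "read" : (S\(NP\N))\N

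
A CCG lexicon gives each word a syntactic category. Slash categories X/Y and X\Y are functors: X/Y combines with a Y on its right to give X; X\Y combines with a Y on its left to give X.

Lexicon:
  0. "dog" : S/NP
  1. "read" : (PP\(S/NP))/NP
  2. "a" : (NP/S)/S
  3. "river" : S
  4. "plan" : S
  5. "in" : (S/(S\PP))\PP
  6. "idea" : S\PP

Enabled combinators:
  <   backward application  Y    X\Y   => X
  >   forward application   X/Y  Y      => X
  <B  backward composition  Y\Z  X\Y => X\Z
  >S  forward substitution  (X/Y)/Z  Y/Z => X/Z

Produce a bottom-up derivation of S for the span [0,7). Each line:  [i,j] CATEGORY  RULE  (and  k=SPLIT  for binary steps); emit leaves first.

[0,1] S/NP  lex  "dog"
[1,2] (PP\(S/NP))/NP  lex  "read"
[2,3] (NP/S)/S  lex  "a"
[3,4] S  lex  "river"
[2,4] NP/S  >  k=3
[4,5] S  lex  "plan"
[2,5] NP  >  k=4
[1,5] PP\(S/NP)  >  k=2
[0,5] PP  <  k=1
[5,6] (S/(S\PP))\PP  lex  "in"
[0,6] S/(S\PP)  <  k=5
[6,7] S\PP  lex  "idea"
[0,7] S  >  k=6

[0,7] S   >
  [0,6] S/(S\PP)   <
    [0,5] PP   <
      [0,1] "dog" : S/NP
      [1,5] PP\(S/NP)   >
        [1,2] "read" : (PP\(S/NP))/NP
        [2,5] NP   >
          [2,4] NP/S   >
            [2,3] "a" : (NP/S)/S
            [3,4] "river" : S
          [4,5] "plan" : S
    [5,6] "in" : (S/(S\PP))\PP
  [6,7] "idea" : S\PP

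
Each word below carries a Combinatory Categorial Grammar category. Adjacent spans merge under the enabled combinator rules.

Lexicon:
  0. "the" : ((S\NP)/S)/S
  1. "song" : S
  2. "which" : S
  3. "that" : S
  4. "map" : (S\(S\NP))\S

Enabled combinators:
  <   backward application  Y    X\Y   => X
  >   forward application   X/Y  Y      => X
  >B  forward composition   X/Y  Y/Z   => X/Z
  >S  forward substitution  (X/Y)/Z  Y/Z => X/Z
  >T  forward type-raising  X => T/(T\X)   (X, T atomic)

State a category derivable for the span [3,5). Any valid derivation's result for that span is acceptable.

[0,5] S   <
  [0,3] S\NP   >
    [0,2] (S\NP)/S   >
      [0,1] "the" : ((S\NP)/S)/S
      [1,2] "song" : S
    [2,3] "which" : S
  [3,5] S\(S\NP)   <
    [3,4] "that" : S
    [4,5] "map" : (S\(S\NP))\S

S\(S\NP)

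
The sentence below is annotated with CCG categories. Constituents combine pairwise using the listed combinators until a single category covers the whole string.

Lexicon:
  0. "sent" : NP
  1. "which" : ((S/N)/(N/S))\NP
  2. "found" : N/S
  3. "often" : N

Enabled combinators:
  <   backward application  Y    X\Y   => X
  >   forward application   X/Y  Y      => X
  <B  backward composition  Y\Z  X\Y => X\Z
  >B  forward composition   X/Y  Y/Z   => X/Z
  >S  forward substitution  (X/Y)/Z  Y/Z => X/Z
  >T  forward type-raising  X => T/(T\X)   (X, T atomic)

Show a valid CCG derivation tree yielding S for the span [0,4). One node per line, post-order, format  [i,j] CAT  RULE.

[0,4] S   >
  [0,3] S/N   >
    [0,2] (S/N)/(N/S)   <
      [0,1] "sent" : NP
      [1,2] "which" : ((S/N)/(N/S))\NP
    [2,3] "found" : N/S
  [3,4] "often" : N

[0,1] NP  lex  "sent"
[1,2] ((S/N)/(N/S))\NP  lex  "which"
[0,2] (S/N)/(N/S)  <  k=1
[2,3] N/S  lex  "found"
[0,3] S/N  >  k=2
[3,4] N  lex  "often"
[0,4] S  >  k=3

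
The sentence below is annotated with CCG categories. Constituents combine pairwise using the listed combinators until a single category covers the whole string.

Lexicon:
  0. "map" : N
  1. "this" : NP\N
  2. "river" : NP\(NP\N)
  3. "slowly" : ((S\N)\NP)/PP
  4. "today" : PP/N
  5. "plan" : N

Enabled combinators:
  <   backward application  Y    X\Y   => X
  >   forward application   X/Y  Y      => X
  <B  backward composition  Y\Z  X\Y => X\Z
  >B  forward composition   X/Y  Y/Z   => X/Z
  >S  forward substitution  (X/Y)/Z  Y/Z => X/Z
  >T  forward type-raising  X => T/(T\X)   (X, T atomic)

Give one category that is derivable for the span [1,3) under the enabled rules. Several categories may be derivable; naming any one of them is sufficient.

NP

[0,6] S   <
  [0,1] "map" : N
  [1,6] S\N   <
    [1,3] NP   <
      [1,2] "this" : NP\N
      [2,3] "river" : NP\(NP\N)
    [3,6] (S\N)\NP   >
      [3,4] "slowly" : ((S\N)\NP)/PP
      [4,6] PP   >
        [4,5] "today" : PP/N
        [5,6] "plan" : N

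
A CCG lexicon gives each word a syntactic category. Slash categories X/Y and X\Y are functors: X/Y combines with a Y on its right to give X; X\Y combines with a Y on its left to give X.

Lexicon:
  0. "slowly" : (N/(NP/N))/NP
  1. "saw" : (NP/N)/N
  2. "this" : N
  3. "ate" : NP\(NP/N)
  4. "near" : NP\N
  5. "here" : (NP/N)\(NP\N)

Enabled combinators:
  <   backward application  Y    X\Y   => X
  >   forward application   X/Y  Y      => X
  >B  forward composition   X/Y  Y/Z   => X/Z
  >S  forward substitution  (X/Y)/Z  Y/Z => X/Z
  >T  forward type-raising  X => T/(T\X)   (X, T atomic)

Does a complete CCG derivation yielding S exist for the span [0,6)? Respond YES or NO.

(N/(NP/N))/NP (NP/N)/N N NP\(NP/N) NP\N (NP/N)\(NP\N)
CKY chart[0,6] = {N, N/(N\N), NP/(NP\N), PP/(PP\N), S/(S\N)}; S ∉ chart

NO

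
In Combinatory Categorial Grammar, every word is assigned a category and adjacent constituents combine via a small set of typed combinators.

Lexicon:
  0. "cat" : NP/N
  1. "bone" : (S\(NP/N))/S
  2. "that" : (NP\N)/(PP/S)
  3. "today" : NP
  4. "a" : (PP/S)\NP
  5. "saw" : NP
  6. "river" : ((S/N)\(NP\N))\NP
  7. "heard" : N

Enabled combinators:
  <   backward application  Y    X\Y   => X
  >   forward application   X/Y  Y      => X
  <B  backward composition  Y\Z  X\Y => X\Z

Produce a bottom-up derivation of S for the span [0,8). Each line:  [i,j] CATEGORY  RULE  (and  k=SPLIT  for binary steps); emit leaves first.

[0,8] S   <
  [0,1] "cat" : NP/N
  [1,8] S\(NP/N)   >
    [1,2] "bone" : (S\(NP/N))/S
    [2,8] S   >
      [2,7] S/N   <
        [2,5] NP\N   >
          [2,3] "that" : (NP\N)/(PP/S)
          [3,5] PP/S   <
            [3,4] "today" : NP
            [4,5] "a" : (PP/S)\NP
        [5,7] (S/N)\(NP\N)   <
          [5,6] "saw" : NP
          [6,7] "river" : ((S/N)\(NP\N))\NP
      [7,8] "heard" : N

[0,1] NP/N  lex  "cat"
[1,2] (S\(NP/N))/S  lex  "bone"
[2,3] (NP\N)/(PP/S)  lex  "that"
[3,4] NP  lex  "today"
[4,5] (PP/S)\NP  lex  "a"
[3,5] PP/S  <  k=4
[2,5] NP\N  >  k=3
[5,6] NP  lex  "saw"
[6,7] ((S/N)\(NP\N))\NP  lex  "river"
[5,7] (S/N)\(NP\N)  <  k=6
[2,7] S/N  <  k=5
[7,8] N  lex  "heard"
[2,8] S  >  k=7
[1,8] S\(NP/N)  >  k=2
[0,8] S  <  k=1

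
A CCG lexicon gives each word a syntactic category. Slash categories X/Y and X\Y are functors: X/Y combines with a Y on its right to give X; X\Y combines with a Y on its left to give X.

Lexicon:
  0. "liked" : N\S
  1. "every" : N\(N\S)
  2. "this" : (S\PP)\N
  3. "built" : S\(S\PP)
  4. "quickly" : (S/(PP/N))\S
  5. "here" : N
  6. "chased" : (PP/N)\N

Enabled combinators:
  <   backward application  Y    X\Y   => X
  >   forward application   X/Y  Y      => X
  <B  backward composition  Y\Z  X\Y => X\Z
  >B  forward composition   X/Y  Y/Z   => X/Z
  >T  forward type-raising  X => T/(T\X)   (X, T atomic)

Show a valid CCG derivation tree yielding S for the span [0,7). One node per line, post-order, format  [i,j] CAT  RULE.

[0,7] S   >
  [0,5] S/(PP/N)   <
    [0,4] S   <
      [0,3] S\PP   <
        [0,2] N   <
          [0,1] "liked" : N\S
          [1,2] "every" : N\(N\S)
        [2,3] "this" : (S\PP)\N
      [3,4] "built" : S\(S\PP)
    [4,5] "quickly" : (S/(PP/N))\S
  [5,7] PP/N   <
    [5,6] "here" : N
    [6,7] "chased" : (PP/N)\N

[0,1] N\S  lex  "liked"
[1,2] N\(N\S)  lex  "every"
[0,2] N  <  k=1
[2,3] (S\PP)\N  lex  "this"
[0,3] S\PP  <  k=2
[3,4] S\(S\PP)  lex  "built"
[0,4] S  <  k=3
[4,5] (S/(PP/N))\S  lex  "quickly"
[0,5] S/(PP/N)  <  k=4
[5,6] N  lex  "here"
[6,7] (PP/N)\N  lex  "chased"
[5,7] PP/N  <  k=6
[0,7] S  >  k=5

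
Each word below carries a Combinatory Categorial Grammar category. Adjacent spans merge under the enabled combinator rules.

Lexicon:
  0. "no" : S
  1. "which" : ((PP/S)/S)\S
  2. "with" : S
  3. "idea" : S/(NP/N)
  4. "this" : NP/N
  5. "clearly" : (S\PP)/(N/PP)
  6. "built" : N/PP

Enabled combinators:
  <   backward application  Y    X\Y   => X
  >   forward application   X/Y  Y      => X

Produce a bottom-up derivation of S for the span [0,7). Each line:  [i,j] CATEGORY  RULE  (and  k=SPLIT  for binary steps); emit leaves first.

[0,1] S  lex  "no"
[1,2] ((PP/S)/S)\S  lex  "which"
[0,2] (PP/S)/S  <  k=1
[2,3] S  lex  "with"
[0,3] PP/S  >  k=2
[3,4] S/(NP/N)  lex  "idea"
[4,5] NP/N  lex  "this"
[3,5] S  >  k=4
[0,5] PP  >  k=3
[5,6] (S\PP)/(N/PP)  lex  "clearly"
[6,7] N/PP  lex  "built"
[5,7] S\PP  >  k=6
[0,7] S  <  k=5

[0,7] S   <
  [0,5] PP   >
    [0,3] PP/S   >
      [0,2] (PP/S)/S   <
        [0,1] "no" : S
        [1,2] "which" : ((PP/S)/S)\S
      [2,3] "with" : S
    [3,5] S   >
      [3,4] "idea" : S/(NP/N)
      [4,5] "this" : NP/N
  [5,7] S\PP   >
    [5,6] "clearly" : (S\PP)/(N/PP)
    [6,7] "built" : N/PP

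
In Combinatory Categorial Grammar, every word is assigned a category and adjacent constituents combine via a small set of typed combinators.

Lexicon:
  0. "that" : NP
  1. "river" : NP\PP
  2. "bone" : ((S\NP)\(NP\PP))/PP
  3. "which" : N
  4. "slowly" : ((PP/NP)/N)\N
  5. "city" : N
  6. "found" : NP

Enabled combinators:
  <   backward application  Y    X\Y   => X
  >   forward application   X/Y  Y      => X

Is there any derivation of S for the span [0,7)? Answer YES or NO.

YES

[0,7] S   <
  [0,1] "that" : NP
  [1,7] S\NP   <
    [1,2] "river" : NP\PP
    [2,7] (S\NP)\(NP\PP)   >
      [2,3] "bone" : ((S\NP)\(NP\PP))/PP
      [3,7] PP   >
        [3,6] PP/NP   >
          [3,5] (PP/NP)/N   <
            [3,4] "which" : N
            [4,5] "slowly" : ((PP/NP)/N)\N
          [5,6] "city" : N
        [6,7] "found" : NP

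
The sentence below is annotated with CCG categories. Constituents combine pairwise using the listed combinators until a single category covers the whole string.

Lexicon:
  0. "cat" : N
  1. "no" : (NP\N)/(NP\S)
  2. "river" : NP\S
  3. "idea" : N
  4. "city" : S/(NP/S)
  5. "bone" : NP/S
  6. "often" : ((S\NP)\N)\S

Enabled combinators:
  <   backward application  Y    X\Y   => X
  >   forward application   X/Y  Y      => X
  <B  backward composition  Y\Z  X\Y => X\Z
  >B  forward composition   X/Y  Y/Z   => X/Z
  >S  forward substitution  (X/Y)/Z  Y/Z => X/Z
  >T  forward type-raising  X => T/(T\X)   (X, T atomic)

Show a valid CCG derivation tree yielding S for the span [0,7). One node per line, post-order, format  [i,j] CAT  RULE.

[0,7] S   <
  [0,3] NP   <
    [0,1] "cat" : N
    [1,3] NP\N   >
      [1,2] "no" : (NP\N)/(NP\S)
      [2,3] "river" : NP\S
  [3,7] S\NP   <
    [3,4] "idea" : N
    [4,7] (S\NP)\N   <
      [4,6] S   >
        [4,5] "city" : S/(NP/S)
        [5,6] "bone" : NP/S
      [6,7] "often" : ((S\NP)\N)\S

[0,1] N  lex  "cat"
[1,2] (NP\N)/(NP\S)  lex  "no"
[2,3] NP\S  lex  "river"
[1,3] NP\N  >  k=2
[0,3] NP  <  k=1
[3,4] N  lex  "idea"
[4,5] S/(NP/S)  lex  "city"
[5,6] NP/S  lex  "bone"
[4,6] S  >  k=5
[6,7] ((S\NP)\N)\S  lex  "often"
[4,7] (S\NP)\N  <  k=6
[3,7] S\NP  <  k=4
[0,7] S  <  k=3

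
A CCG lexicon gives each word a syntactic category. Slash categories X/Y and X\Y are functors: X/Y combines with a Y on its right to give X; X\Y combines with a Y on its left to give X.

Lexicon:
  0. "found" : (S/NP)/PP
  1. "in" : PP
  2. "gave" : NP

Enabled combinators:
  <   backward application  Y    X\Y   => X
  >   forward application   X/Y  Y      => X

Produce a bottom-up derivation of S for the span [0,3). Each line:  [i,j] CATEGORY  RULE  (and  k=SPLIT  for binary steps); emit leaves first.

[0,3] S   >
  [0,2] S/NP   >
    [0,1] "found" : (S/NP)/PP
    [1,2] "in" : PP
  [2,3] "gave" : NP

[0,1] (S/NP)/PP  lex  "found"
[1,2] PP  lex  "in"
[0,2] S/NP  >  k=1
[2,3] NP  lex  "gave"
[0,3] S  >  k=2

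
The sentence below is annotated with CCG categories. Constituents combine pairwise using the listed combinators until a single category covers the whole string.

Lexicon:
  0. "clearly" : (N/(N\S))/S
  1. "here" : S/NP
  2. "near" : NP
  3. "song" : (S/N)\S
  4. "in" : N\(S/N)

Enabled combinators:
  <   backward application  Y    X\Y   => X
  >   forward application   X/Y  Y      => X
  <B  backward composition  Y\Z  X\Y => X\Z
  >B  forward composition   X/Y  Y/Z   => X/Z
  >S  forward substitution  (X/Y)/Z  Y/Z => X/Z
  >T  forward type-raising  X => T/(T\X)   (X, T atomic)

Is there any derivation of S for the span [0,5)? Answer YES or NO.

NO

(N/(N\S))/S S/NP NP (S/N)\S N\(S/N)
CKY chart[0,5] = {(N/(N\S))/(S\N), N, N/(N\N), NP/(NP\N), PP/(PP\N), S/(S\N)}; S ∉ chart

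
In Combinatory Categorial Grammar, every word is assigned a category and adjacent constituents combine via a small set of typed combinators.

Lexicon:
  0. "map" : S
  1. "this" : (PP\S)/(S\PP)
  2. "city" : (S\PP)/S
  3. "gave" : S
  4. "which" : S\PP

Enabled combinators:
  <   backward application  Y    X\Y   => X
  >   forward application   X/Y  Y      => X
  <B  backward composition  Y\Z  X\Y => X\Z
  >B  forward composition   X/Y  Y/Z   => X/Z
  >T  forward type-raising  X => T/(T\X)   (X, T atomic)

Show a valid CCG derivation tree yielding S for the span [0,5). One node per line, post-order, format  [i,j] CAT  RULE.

[0,5] S   <
  [0,4] PP   <
    [0,1] "map" : S
    [1,4] PP\S   >
      [1,2] "this" : (PP\S)/(S\PP)
      [2,4] S\PP   >
        [2,3] "city" : (S\PP)/S
        [3,4] "gave" : S
  [4,5] "which" : S\PP

[0,1] S  lex  "map"
[1,2] (PP\S)/(S\PP)  lex  "this"
[2,3] (S\PP)/S  lex  "city"
[3,4] S  lex  "gave"
[2,4] S\PP  >  k=3
[1,4] PP\S  >  k=2
[0,4] PP  <  k=1
[4,5] S\PP  lex  "which"
[0,5] S  <  k=4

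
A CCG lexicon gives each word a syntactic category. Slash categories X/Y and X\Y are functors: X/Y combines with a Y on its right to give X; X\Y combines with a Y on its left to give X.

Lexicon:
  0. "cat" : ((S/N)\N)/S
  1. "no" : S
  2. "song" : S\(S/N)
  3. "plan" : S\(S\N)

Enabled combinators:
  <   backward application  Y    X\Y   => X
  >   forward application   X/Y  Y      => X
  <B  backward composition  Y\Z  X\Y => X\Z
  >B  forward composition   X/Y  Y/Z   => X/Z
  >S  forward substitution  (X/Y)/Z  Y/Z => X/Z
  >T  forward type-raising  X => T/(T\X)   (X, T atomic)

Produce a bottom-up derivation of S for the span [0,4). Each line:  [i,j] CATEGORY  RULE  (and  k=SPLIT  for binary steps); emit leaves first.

[0,4] S   <
  [0,3] S\N   <B
    [0,2] (S/N)\N   >
      [0,1] "cat" : ((S/N)\N)/S
      [1,2] "no" : S
    [2,3] "song" : S\(S/N)
  [3,4] "plan" : S\(S\N)

[0,1] ((S/N)\N)/S  lex  "cat"
[1,2] S  lex  "no"
[0,2] (S/N)\N  >  k=1
[2,3] S\(S/N)  lex  "song"
[0,3] S\N  <B  k=2
[3,4] S\(S\N)  lex  "plan"
[0,4] S  <  k=3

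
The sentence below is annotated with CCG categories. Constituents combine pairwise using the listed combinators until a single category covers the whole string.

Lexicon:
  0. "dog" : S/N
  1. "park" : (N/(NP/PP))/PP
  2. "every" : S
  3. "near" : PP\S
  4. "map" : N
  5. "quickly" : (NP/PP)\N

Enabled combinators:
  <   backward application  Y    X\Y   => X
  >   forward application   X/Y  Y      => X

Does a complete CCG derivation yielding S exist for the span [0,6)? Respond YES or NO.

YES

[0,6] S   >
  [0,1] "dog" : S/N
  [1,6] N   >
    [1,4] N/(NP/PP)   >
      [1,2] "park" : (N/(NP/PP))/PP
      [2,4] PP   <
        [2,3] "every" : S
        [3,4] "near" : PP\S
    [4,6] NP/PP   <
      [4,5] "map" : N
      [5,6] "quickly" : (NP/PP)\N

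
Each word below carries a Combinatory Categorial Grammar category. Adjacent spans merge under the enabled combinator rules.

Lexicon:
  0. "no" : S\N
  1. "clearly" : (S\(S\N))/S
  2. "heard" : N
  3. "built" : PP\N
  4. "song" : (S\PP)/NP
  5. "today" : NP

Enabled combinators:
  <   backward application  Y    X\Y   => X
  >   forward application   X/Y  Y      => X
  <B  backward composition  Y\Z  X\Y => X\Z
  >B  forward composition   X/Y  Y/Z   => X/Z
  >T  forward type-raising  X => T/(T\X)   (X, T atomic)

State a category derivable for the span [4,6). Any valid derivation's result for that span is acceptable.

[0,6] S   <
  [0,1] "no" : S\N
  [1,6] S\(S\N)   >
    [1,2] "clearly" : (S\(S\N))/S
    [2,6] S   <
      [2,3] "heard" : N
      [3,6] S\N   <B
        [3,4] "built" : PP\N
        [4,6] S\PP   >
          [4,5] "song" : (S\PP)/NP
          [5,6] "today" : NP

S\PP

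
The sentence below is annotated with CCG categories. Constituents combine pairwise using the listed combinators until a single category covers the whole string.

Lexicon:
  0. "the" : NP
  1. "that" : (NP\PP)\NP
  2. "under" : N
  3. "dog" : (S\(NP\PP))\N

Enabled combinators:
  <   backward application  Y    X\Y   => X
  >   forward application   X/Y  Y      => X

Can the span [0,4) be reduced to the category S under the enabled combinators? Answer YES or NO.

YES

[0,4] S   <
  [0,2] NP\PP   <
    [0,1] "the" : NP
    [1,2] "that" : (NP\PP)\NP
  [2,4] S\(NP\PP)   <
    [2,3] "under" : N
    [3,4] "dog" : (S\(NP\PP))\N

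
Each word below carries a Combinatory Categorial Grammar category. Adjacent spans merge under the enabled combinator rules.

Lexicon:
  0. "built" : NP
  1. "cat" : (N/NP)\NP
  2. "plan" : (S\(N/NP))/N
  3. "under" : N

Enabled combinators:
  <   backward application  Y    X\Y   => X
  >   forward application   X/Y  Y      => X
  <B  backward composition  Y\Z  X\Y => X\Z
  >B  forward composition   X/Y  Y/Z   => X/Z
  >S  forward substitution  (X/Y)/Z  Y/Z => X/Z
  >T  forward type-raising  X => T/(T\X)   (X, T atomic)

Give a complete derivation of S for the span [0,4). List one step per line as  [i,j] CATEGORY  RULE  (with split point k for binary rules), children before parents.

[0,4] S   <
  [0,2] N/NP   <
    [0,1] "built" : NP
    [1,2] "cat" : (N/NP)\NP
  [2,4] S\(N/NP)   >
    [2,3] "plan" : (S\(N/NP))/N
    [3,4] "under" : N

[0,1] NP  lex  "built"
[1,2] (N/NP)\NP  lex  "cat"
[0,2] N/NP  <  k=1
[2,3] (S\(N/NP))/N  lex  "plan"
[3,4] N  lex  "under"
[2,4] S\(N/NP)  >  k=3
[0,4] S  <  k=2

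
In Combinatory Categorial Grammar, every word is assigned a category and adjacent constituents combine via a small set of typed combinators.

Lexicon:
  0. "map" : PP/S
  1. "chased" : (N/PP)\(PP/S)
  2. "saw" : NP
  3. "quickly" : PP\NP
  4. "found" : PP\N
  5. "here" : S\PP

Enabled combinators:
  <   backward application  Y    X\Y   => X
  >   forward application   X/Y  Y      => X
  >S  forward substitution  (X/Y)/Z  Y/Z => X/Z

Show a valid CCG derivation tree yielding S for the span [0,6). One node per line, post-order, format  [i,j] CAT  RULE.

[0,1] PP/S  lex  "map"
[1,2] (N/PP)\(PP/S)  lex  "chased"
[0,2] N/PP  <  k=1
[2,3] NP  lex  "saw"
[3,4] PP\NP  lex  "quickly"
[2,4] PP  <  k=3
[0,4] N  >  k=2
[4,5] PP\N  lex  "found"
[0,5] PP  <  k=4
[5,6] S\PP  lex  "here"
[0,6] S  <  k=5

[0,6] S   <
  [0,5] PP   <
    [0,4] N   >
      [0,2] N/PP   <
        [0,1] "map" : PP/S
        [1,2] "chased" : (N/PP)\(PP/S)
      [2,4] PP   <
        [2,3] "saw" : NP
        [3,4] "quickly" : PP\NP
    [4,5] "found" : PP\N
  [5,6] "here" : S\PP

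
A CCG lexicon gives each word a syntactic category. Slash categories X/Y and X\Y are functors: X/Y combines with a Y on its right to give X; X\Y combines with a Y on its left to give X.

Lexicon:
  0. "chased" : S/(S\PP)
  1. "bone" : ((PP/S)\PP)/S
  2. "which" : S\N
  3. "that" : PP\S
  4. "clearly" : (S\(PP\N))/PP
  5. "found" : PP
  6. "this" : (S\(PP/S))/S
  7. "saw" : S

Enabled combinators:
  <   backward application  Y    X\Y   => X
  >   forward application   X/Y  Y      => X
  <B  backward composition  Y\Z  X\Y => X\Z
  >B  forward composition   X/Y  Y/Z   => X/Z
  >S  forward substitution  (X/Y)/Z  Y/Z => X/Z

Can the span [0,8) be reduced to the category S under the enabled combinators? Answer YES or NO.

[0,8] S   >
  [0,1] "chased" : S/(S\PP)
  [1,8] S\PP   <B
    [1,6] (PP/S)\PP   >
      [1,2] "bone" : ((PP/S)\PP)/S
      [2,6] S   <
        [2,4] PP\N   <B
          [2,3] "which" : S\N
          [3,4] "that" : PP\S
        [4,6] S\(PP\N)   >
          [4,5] "clearly" : (S\(PP\N))/PP
          [5,6] "found" : PP
    [6,8] S\(PP/S)   >
      [6,7] "this" : (S\(PP/S))/S
      [7,8] "saw" : S

YES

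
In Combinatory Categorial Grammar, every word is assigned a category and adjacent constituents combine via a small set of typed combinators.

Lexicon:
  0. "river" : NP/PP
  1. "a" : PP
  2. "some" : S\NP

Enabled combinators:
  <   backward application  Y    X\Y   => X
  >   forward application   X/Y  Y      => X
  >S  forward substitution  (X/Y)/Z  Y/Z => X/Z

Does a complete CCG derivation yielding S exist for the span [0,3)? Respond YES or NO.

YES

[0,3] S   <
  [0,2] NP   >
    [0,1] "river" : NP/PP
    [1,2] "a" : PP
  [2,3] "some" : S\NP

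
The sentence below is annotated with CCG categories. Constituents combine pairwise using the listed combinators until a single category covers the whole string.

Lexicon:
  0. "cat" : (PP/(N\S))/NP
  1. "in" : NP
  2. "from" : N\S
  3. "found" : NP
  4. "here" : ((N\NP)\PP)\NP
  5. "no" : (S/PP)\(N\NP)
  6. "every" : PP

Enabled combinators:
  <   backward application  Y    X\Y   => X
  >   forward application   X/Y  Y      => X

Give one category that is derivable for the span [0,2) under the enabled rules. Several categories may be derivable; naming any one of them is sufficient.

[0,7] S   >
  [0,6] S/PP   <
    [0,5] N\NP   <
      [0,3] PP   >
        [0,2] PP/(N\S)   >
          [0,1] "cat" : (PP/(N\S))/NP
          [1,2] "in" : NP
        [2,3] "from" : N\S
      [3,5] (N\NP)\PP   <
        [3,4] "found" : NP
        [4,5] "here" : ((N\NP)\PP)\NP
    [5,6] "no" : (S/PP)\(N\NP)
  [6,7] "every" : PP

PP/(N\S)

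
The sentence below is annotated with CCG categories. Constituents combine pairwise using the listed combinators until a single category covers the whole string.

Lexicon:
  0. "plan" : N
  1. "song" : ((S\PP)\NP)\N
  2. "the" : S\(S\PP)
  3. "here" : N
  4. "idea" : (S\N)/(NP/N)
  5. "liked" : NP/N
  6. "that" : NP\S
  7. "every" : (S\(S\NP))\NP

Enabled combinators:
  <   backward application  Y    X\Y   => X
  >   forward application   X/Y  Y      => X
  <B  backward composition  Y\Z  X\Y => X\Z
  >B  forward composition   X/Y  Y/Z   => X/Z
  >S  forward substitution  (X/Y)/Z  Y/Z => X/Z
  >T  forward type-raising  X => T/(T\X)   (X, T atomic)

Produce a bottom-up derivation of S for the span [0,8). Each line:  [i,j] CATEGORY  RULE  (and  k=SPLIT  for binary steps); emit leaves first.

[0,8] S   <
  [0,3] S\NP   <B
    [0,2] (S\PP)\NP   <
      [0,1] "plan" : N
      [1,2] "song" : ((S\PP)\NP)\N
    [2,3] "the" : S\(S\PP)
  [3,8] S\(S\NP)   <
    [3,7] NP   <
      [3,6] S   <
        [3,4] "here" : N
        [4,6] S\N   >
          [4,5] "idea" : (S\N)/(NP/N)
          [5,6] "liked" : NP/N
      [6,7] "that" : NP\S
    [7,8] "every" : (S\(S\NP))\NP

[0,1] N  lex  "plan"
[1,2] ((S\PP)\NP)\N  lex  "song"
[0,2] (S\PP)\NP  <  k=1
[2,3] S\(S\PP)  lex  "the"
[0,3] S\NP  <B  k=2
[3,4] N  lex  "here"
[4,5] (S\N)/(NP/N)  lex  "idea"
[5,6] NP/N  lex  "liked"
[4,6] S\N  >  k=5
[3,6] S  <  k=4
[6,7] NP\S  lex  "that"
[3,7] NP  <  k=6
[7,8] (S\(S\NP))\NP  lex  "every"
[3,8] S\(S\NP)  <  k=7
[0,8] S  <  k=3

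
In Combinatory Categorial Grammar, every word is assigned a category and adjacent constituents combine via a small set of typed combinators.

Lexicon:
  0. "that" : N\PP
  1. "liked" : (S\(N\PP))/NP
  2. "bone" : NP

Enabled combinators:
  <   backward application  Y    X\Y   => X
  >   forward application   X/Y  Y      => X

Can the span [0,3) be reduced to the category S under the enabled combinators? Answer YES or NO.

[0,3] S   <
  [0,1] "that" : N\PP
  [1,3] S\(N\PP)   >
    [1,2] "liked" : (S\(N\PP))/NP
    [2,3] "bone" : NP

YES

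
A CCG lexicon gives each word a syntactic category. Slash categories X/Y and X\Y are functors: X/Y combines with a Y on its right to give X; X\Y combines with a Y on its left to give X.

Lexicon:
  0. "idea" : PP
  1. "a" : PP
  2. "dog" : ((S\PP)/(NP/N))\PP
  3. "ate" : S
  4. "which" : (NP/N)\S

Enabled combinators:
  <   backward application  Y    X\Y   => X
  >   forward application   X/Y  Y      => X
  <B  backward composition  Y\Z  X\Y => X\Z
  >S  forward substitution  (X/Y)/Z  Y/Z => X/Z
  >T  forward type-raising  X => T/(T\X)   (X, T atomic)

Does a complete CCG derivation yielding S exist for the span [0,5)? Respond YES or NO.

YES

[0,5] S   >
  [0,1] S/(S\PP)   >T
    [0,1] "idea" : PP
  [1,5] S\PP   >
    [1,3] (S\PP)/(NP/N)   <
      [1,2] "a" : PP
      [2,3] "dog" : ((S\PP)/(NP/N))\PP
    [3,5] NP/N   <
      [3,4] "ate" : S
      [4,5] "which" : (NP/N)\S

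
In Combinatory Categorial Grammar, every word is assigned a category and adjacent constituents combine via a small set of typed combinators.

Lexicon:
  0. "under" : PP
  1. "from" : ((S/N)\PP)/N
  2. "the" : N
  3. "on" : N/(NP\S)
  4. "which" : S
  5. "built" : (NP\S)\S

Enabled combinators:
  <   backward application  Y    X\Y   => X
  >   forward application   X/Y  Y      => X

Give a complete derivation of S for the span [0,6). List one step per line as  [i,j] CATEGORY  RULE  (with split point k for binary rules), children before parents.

[0,6] S   >
  [0,3] S/N   <
    [0,1] "under" : PP
    [1,3] (S/N)\PP   >
      [1,2] "from" : ((S/N)\PP)/N
      [2,3] "the" : N
  [3,6] N   >
    [3,4] "on" : N/(NP\S)
    [4,6] NP\S   <
      [4,5] "which" : S
      [5,6] "built" : (NP\S)\S

[0,1] PP  lex  "under"
[1,2] ((S/N)\PP)/N  lex  "from"
[2,3] N  lex  "the"
[1,3] (S/N)\PP  >  k=2
[0,3] S/N  <  k=1
[3,4] N/(NP\S)  lex  "on"
[4,5] S  lex  "which"
[5,6] (NP\S)\S  lex  "built"
[4,6] NP\S  <  k=5
[3,6] N  >  k=4
[0,6] S  >  k=3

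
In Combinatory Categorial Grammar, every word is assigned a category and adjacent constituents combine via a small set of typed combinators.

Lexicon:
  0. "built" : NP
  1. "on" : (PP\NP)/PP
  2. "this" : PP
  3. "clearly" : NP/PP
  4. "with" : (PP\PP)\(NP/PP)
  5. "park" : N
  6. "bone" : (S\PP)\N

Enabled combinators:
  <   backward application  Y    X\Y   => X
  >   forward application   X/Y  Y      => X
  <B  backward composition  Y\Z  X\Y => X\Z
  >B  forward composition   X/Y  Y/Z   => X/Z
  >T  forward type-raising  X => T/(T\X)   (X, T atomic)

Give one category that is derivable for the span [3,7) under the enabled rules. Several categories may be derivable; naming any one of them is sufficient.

S\PP

[0,7] S   <
  [0,3] PP   <
    [0,1] "built" : NP
    [1,3] PP\NP   >
      [1,2] "on" : (PP\NP)/PP
      [2,3] "this" : PP
  [3,7] S\PP   <B
    [3,5] PP\PP   <
      [3,4] "clearly" : NP/PP
      [4,5] "with" : (PP\PP)\(NP/PP)
    [5,7] S\PP   <
      [5,6] "park" : N
      [6,7] "bone" : (S\PP)\N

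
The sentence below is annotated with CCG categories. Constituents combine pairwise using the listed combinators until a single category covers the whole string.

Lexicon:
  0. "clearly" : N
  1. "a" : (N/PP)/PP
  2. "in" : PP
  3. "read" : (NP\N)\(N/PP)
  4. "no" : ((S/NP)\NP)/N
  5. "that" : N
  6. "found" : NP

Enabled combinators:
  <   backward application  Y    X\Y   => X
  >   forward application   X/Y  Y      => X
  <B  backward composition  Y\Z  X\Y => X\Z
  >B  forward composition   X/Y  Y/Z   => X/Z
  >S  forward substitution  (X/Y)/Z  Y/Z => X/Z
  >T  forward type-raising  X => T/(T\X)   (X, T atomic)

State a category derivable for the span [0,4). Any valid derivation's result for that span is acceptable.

NP

[0,7] S   >
  [0,6] S/NP   <
    [0,4] NP   <
      [0,1] "clearly" : N
      [1,4] NP\N   <
        [1,3] N/PP   >
          [1,2] "a" : (N/PP)/PP
          [2,3] "in" : PP
        [3,4] "read" : (NP\N)\(N/PP)
    [4,6] (S/NP)\NP   >
      [4,5] "no" : ((S/NP)\NP)/N
      [5,6] "that" : N
  [6,7] "found" : NP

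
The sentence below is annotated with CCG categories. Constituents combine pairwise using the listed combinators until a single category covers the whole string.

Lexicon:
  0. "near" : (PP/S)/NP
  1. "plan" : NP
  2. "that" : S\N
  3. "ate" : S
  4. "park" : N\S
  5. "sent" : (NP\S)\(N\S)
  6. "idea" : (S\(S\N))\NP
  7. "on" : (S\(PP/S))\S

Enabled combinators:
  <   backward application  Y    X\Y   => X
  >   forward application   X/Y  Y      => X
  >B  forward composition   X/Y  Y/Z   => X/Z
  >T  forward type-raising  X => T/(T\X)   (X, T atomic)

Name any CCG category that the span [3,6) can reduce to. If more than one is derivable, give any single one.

[0,8] S   <
  [0,2] PP/S   >
    [0,1] "near" : (PP/S)/NP
    [1,2] "plan" : NP
  [2,8] S\(PP/S)   <
    [2,7] S   <
      [2,3] "that" : S\N
      [3,7] S\(S\N)   <
        [3,6] NP   <
          [3,4] "ate" : S
          [4,6] NP\S   <
            [4,5] "park" : N\S
            [5,6] "sent" : (NP\S)\(N\S)
        [6,7] "idea" : (S\(S\N))\NP
    [7,8] "on" : (S\(PP/S))\S

NP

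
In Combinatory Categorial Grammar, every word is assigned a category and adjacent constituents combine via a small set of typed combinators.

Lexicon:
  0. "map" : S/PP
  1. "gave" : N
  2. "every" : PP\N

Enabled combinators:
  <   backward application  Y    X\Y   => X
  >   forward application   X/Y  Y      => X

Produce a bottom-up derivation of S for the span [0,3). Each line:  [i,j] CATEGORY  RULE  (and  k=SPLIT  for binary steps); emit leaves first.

[0,3] S   >
  [0,1] "map" : S/PP
  [1,3] PP   <
    [1,2] "gave" : N
    [2,3] "every" : PP\N

[0,1] S/PP  lex  "map"
[1,2] N  lex  "gave"
[2,3] PP\N  lex  "every"
[1,3] PP  <  k=2
[0,3] S  >  k=1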